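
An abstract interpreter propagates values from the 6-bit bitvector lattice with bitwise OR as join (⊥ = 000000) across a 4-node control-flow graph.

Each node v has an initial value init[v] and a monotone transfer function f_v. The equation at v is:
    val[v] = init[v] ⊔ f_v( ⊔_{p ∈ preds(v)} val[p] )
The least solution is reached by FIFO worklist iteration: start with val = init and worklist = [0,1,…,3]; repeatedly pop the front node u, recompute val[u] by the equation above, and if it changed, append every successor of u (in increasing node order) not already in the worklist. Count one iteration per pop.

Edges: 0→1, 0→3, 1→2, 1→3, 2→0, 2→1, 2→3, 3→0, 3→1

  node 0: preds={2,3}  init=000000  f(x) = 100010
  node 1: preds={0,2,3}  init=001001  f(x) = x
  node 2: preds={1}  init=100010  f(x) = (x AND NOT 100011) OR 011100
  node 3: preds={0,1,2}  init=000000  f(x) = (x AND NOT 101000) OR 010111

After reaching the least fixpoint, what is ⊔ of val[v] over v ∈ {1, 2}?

Iteration log — 8 steps:
  step 1. node 0  ⊔preds=100010  new=100010  old=000000  +wl: 
  step 2. node 1  ⊔preds=100010  new=101011  old=001001  +wl: 
  step 3. node 2  ⊔preds=101011  new=111110  old=100010  +wl: 0,1
  step 4. node 3  ⊔preds=111111  new=010111  old=000000  +wl: 
  step 5. node 0  ⊔preds=111111  new=100010  stable
  step 6. node 1  ⊔preds=111111  new=111111  old=101011  +wl: 2,3
  step 7. node 2  ⊔preds=111111  new=111110  stable
  step 8. node 3  ⊔preds=111111  new=010111  stable

Least fixpoint reached:
  node 0: 100010
  node 1: 111111
  node 2: 111110
  node 3: 010111

111111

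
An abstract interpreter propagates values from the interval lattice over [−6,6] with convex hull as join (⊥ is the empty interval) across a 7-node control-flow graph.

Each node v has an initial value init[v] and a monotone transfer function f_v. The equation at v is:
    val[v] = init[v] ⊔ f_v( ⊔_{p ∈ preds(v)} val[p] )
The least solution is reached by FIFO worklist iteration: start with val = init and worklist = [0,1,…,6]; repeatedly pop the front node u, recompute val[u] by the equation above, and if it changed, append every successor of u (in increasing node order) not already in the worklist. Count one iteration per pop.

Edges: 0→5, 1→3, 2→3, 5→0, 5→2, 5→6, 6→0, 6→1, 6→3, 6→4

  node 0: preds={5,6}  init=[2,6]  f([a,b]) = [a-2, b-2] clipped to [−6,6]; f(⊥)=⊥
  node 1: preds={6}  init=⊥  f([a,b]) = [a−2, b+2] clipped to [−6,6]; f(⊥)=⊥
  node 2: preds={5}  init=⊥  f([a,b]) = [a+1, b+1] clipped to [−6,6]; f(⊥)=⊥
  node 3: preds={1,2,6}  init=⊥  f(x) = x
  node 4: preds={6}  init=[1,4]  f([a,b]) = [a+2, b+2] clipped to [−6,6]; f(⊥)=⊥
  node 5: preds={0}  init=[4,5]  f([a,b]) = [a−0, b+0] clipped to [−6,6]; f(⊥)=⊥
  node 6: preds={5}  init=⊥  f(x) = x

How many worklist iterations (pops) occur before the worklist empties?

Worklist (41 pops):
  #1 pop 0: in=[4,5] → [2,6] (no change)
  #2 pop 1: in=⊥ → ⊥ (no change)
  #3 pop 2: in=[4,5] → [5,6] (was ⊥); enqueue []
  #4 pop 3: in=[5,6] → [5,6] (was ⊥); enqueue []
  #5 pop 4: in=⊥ → [1,4] (no change)
  #6 pop 5: in=[2,6] → [2,6] (was [4,5]); enqueue [0,2]
  #7 pop 6: in=[2,6] → [2,6] (was ⊥); enqueue [1,3,4]
  #8 pop 0: in=[2,6] → [0,6] (was [2,6]); enqueue [5]
  #9 pop 2: in=[2,6] → [3,6] (was [5,6]); enqueue []
  #10 pop 1: in=[2,6] → [0,6] (was ⊥); enqueue []
  #11 pop 3: in=[0,6] → [0,6] (was [5,6]); enqueue []
  #12 pop 4: in=[2,6] → [1,6] (was [1,4]); enqueue []
  #13 pop 5: in=[0,6] → [0,6] (was [2,6]); enqueue [0,2,6]
  #14 pop 0: in=[0,6] → [-2,6] (was [0,6]); enqueue [5]
  #15 pop 2: in=[0,6] → [1,6] (was [3,6]); enqueue [3]
  #16 pop 6: in=[0,6] → [0,6] (was [2,6]); enqueue [0,1,4]
  #17 pop 5: in=[-2,6] → [-2,6] (was [0,6]); enqueue [2,6]
  #18 pop 3: in=[0,6] → [0,6] (no change)
  #19 pop 0: in=[-2,6] → [-4,6] (was [-2,6]); enqueue [5]
  #20 pop 1: in=[0,6] → [-2,6] (was [0,6]); enqueue [3]
  #21 pop 4: in=[0,6] → [1,6] (no change)
  #22 pop 2: in=[-2,6] → [-1,6] (was [1,6]); enqueue []
  #23 pop 6: in=[-2,6] → [-2,6] (was [0,6]); enqueue [0,1,4]
  #24 pop 5: in=[-4,6] → [-4,6] (was [-2,6]); enqueue [2,6]
  #25 pop 3: in=[-2,6] → [-2,6] (was [0,6]); enqueue []
  #26 pop 0: in=[-4,6] → [-6,6] (was [-4,6]); enqueue [5]
  #27 pop 1: in=[-2,6] → [-4,6] (was [-2,6]); enqueue [3]
  #28 pop 4: in=[-2,6] → [0,6] (was [1,6]); enqueue []
  #29 pop 2: in=[-4,6] → [-3,6] (was [-1,6]); enqueue []
  #30 pop 6: in=[-4,6] → [-4,6] (was [-2,6]); enqueue [0,1,4]
  #31 pop 5: in=[-6,6] → [-6,6] (was [-4,6]); enqueue [2,6]
  #32 pop 3: in=[-4,6] → [-4,6] (was [-2,6]); enqueue []
  #33 pop 0: in=[-6,6] → [-6,6] (no change)
  #34 pop 1: in=[-4,6] → [-6,6] (was [-4,6]); enqueue [3]
  #35 pop 4: in=[-4,6] → [-2,6] (was [0,6]); enqueue []
  #36 pop 2: in=[-6,6] → [-5,6] (was [-3,6]); enqueue []
  #37 pop 6: in=[-6,6] → [-6,6] (was [-4,6]); enqueue [0,1,4]
  #38 pop 3: in=[-6,6] → [-6,6] (was [-4,6]); enqueue []
  #39 pop 0: in=[-6,6] → [-6,6] (no change)
  #40 pop 1: in=[-6,6] → [-6,6] (no change)
  #41 pop 4: in=[-6,6] → [-4,6] (was [-2,6]); enqueue []

Fixpoint:
  val[0] = [-6,6]
  val[1] = [-6,6]
  val[2] = [-5,6]
  val[3] = [-6,6]
  val[4] = [-4,6]
  val[5] = [-6,6]
  val[6] = [-6,6]

41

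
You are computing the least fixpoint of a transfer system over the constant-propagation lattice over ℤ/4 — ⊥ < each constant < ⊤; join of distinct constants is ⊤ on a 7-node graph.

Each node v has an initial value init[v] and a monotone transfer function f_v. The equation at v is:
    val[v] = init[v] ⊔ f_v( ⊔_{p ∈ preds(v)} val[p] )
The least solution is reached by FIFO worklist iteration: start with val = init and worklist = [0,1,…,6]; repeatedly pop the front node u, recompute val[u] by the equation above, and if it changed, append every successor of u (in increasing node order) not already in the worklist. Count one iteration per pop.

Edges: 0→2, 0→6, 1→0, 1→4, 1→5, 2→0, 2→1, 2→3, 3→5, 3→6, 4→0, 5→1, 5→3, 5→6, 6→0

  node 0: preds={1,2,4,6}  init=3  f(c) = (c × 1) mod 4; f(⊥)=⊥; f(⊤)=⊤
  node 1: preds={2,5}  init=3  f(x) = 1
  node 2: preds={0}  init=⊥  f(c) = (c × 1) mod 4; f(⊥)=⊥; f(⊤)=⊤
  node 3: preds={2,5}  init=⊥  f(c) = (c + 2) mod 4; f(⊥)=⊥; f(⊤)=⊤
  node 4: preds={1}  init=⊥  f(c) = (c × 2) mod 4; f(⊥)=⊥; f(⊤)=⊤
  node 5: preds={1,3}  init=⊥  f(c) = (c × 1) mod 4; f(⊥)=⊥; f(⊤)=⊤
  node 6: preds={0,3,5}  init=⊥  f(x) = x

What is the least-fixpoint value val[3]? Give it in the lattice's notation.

⊤

Worklist (16 pops):
  #1 pop 0: in=3 → 3 (no change)
  #2 pop 1: in=⊥ → ⊤ (was 3); enqueue [0]
  #3 pop 2: in=3 → 3 (was ⊥); enqueue [1]
  #4 pop 3: in=3 → 1 (was ⊥); enqueue []
  #5 pop 4: in=⊤ → ⊤ (was ⊥); enqueue []
  #6 pop 5: in=⊤ → ⊤ (was ⊥); enqueue [3]
  #7 pop 6: in=⊤ → ⊤ (was ⊥); enqueue []
  #8 pop 0: in=⊤ → ⊤ (was 3); enqueue [2,6]
  #9 pop 1: in=⊤ → ⊤ (no change)
  #10 pop 3: in=⊤ → ⊤ (was 1); enqueue [5]
  #11 pop 2: in=⊤ → ⊤ (was 3); enqueue [0,1,3]
  #12 pop 6: in=⊤ → ⊤ (no change)
  #13 pop 5: in=⊤ → ⊤ (no change)
  #14 pop 0: in=⊤ → ⊤ (no change)
  #15 pop 1: in=⊤ → ⊤ (no change)
  #16 pop 3: in=⊤ → ⊤ (no change)

Fixpoint:
  val[0] = ⊤
  val[1] = ⊤
  val[2] = ⊤
  val[3] = ⊤
  val[4] = ⊤
  val[5] = ⊤
  val[6] = ⊤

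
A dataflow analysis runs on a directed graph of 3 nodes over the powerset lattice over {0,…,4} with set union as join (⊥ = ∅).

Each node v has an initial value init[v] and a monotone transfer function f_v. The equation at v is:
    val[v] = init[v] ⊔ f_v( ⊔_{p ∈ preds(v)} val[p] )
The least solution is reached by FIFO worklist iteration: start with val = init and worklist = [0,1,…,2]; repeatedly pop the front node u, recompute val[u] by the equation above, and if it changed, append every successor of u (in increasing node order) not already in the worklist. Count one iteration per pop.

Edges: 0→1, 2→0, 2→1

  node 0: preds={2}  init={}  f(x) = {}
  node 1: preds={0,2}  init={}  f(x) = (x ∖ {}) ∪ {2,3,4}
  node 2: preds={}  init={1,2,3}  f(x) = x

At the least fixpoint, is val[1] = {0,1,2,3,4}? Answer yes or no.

Iteration log — 3 steps:
  step 1. node 0  ⊔preds={1,2,3}  new={}  stable
  step 2. node 1  ⊔preds={1,2,3}  new={1,2,3,4}  old={}  +wl: 
  step 3. node 2  ⊔preds={}  new={1,2,3}  stable

Least fixpoint reached:
  node 0: {}
  node 1: {1,2,3,4}
  node 2: {1,2,3}

no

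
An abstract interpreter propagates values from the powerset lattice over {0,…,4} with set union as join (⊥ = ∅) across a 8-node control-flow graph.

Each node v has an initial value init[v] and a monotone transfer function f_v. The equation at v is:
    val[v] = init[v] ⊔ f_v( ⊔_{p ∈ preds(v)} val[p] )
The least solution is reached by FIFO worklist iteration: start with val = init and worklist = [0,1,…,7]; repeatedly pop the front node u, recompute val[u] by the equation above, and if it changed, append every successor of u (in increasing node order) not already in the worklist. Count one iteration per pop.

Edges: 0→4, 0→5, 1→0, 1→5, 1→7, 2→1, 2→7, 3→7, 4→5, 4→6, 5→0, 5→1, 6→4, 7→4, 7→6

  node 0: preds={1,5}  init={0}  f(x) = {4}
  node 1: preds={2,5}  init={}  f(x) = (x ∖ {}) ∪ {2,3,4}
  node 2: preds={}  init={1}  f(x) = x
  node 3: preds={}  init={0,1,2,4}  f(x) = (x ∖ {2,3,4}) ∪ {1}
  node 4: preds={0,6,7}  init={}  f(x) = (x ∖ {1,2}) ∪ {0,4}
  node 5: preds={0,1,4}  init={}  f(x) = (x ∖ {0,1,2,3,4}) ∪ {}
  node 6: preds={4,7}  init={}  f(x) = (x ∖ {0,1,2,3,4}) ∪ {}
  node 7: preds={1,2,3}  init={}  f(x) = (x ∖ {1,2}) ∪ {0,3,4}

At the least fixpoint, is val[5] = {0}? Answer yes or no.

Trace (12 dequeues):
  [1] u=0 | in {} | out {0,4} | prev {0} | push {}
  [2] u=1 | in {1} | out {1,2,3,4} | prev {} | push {0}
  [3] u=2 | in {} | out {1} | ==
  [4] u=3 | in {} | out {0,1,2,4} | ==
  [5] u=4 | in {0,4} | out {0,4} | prev {} | push {}
  [6] u=5 | in {0,1,2,3,4} | out {} | ==
  [7] u=6 | in {0,4} | out {} | ==
  [8] u=7 | in {0,1,2,3,4} | out {0,3,4} | prev {} | push {4,6}
  [9] u=0 | in {1,2,3,4} | out {0,4} | ==
  [10] u=4 | in {0,3,4} | out {0,3,4} | prev {0,4} | push {5}
  [11] u=6 | in {0,3,4} | out {} | ==
  [12] u=5 | in {0,1,2,3,4} | out {} | ==

Converged values:
  [0] {0,4}
  [1] {1,2,3,4}
  [2] {1}
  [3] {0,1,2,4}
  [4] {0,3,4}
  [5] {}
  [6] {}
  [7] {0,3,4}

no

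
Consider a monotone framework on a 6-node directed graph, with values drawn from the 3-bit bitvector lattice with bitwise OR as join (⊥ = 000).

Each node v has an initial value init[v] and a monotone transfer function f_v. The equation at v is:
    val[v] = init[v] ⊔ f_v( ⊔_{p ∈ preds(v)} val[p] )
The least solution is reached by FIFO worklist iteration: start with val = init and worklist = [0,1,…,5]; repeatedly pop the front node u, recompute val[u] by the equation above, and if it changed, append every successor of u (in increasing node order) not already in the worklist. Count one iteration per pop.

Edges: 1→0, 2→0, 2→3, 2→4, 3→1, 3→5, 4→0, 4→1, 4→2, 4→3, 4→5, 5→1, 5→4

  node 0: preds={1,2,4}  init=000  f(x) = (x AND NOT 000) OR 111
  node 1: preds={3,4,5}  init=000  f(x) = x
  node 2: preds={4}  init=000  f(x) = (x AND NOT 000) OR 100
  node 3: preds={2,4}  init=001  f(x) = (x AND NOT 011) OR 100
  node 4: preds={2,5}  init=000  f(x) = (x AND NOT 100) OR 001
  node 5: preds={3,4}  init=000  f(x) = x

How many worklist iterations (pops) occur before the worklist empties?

12

Iteration log — 12 steps:
  step 1. node 0  ⊔preds=000  new=111  old=000  +wl: 
  step 2. node 1  ⊔preds=001  new=001  old=000  +wl: 0
  step 3. node 2  ⊔preds=000  new=100  old=000  +wl: 
  step 4. node 3  ⊔preds=100  new=101  old=001  +wl: 1
  step 5. node 4  ⊔preds=100  new=001  old=000  +wl: 2,3
  step 6. node 5  ⊔preds=101  new=101  old=000  +wl: 4
  step 7. node 0  ⊔preds=101  new=111  stable
  step 8. node 1  ⊔preds=101  new=101  old=001  +wl: 0
  step 9. node 2  ⊔preds=001  new=101  old=100  +wl: 
  step 10. node 3  ⊔preds=101  new=101  stable
  step 11. node 4  ⊔preds=101  new=001  stable
  step 12. node 0  ⊔preds=101  new=111  stable

Least fixpoint reached:
  node 0: 111
  node 1: 101
  node 2: 101
  node 3: 101
  node 4: 001
  node 5: 101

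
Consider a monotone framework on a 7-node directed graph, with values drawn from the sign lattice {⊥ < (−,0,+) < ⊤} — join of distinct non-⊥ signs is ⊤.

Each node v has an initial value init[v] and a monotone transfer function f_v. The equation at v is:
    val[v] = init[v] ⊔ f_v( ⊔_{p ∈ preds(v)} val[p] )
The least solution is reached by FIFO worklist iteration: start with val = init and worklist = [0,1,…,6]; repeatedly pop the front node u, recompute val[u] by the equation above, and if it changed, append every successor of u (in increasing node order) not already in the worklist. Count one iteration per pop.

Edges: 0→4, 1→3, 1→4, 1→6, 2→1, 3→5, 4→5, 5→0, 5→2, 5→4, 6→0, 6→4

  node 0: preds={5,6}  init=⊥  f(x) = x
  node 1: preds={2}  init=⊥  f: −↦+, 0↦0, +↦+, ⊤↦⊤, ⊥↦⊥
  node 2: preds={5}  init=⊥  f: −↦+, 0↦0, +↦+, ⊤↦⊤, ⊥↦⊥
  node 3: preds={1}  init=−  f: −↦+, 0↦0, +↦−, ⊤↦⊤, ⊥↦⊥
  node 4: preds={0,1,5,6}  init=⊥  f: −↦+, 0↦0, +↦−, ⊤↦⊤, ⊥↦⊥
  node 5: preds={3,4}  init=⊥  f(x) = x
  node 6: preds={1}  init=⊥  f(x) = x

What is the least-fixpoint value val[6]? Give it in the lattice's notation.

Trace (26 dequeues):
  [1] u=0 | in ⊥ | out ⊥ | ==
  [2] u=1 | in ⊥ | out ⊥ | ==
  [3] u=2 | in ⊥ | out ⊥ | ==
  [4] u=3 | in ⊥ | out − | ==
  [5] u=4 | in ⊥ | out ⊥ | ==
  [6] u=5 | in − | out − | prev ⊥ | push {0,2,4}
  [7] u=6 | in ⊥ | out ⊥ | ==
  [8] u=0 | in − | out − | prev ⊥ | push {}
  [9] u=2 | in − | out + | prev ⊥ | push {1}
  [10] u=4 | in − | out + | prev ⊥ | push {5}
  [11] u=1 | in + | out + | prev ⊥ | push {3,4,6}
  [12] u=5 | in ⊤ | out ⊤ | prev − | push {0,2}
  [13] u=3 | in + | out − | ==
  [14] u=4 | in ⊤ | out ⊤ | prev + | push {5}
  [15] u=6 | in + | out + | prev ⊥ | push {4}
  [16] u=0 | in ⊤ | out ⊤ | prev − | push {}
  [17] u=2 | in ⊤ | out ⊤ | prev + | push {1}
  [18] u=5 | in ⊤ | out ⊤ | ==
  [19] u=4 | in ⊤ | out ⊤ | ==
  [20] u=1 | in ⊤ | out ⊤ | prev + | push {3,4,6}
  [21] u=3 | in ⊤ | out ⊤ | prev − | push {5}
  [22] u=4 | in ⊤ | out ⊤ | ==
  [23] u=6 | in ⊤ | out ⊤ | prev + | push {0,4}
  [24] u=5 | in ⊤ | out ⊤ | ==
  [25] u=0 | in ⊤ | out ⊤ | ==
  [26] u=4 | in ⊤ | out ⊤ | ==

Converged values:
  [0] ⊤
  [1] ⊤
  [2] ⊤
  [3] ⊤
  [4] ⊤
  [5] ⊤
  [6] ⊤

⊤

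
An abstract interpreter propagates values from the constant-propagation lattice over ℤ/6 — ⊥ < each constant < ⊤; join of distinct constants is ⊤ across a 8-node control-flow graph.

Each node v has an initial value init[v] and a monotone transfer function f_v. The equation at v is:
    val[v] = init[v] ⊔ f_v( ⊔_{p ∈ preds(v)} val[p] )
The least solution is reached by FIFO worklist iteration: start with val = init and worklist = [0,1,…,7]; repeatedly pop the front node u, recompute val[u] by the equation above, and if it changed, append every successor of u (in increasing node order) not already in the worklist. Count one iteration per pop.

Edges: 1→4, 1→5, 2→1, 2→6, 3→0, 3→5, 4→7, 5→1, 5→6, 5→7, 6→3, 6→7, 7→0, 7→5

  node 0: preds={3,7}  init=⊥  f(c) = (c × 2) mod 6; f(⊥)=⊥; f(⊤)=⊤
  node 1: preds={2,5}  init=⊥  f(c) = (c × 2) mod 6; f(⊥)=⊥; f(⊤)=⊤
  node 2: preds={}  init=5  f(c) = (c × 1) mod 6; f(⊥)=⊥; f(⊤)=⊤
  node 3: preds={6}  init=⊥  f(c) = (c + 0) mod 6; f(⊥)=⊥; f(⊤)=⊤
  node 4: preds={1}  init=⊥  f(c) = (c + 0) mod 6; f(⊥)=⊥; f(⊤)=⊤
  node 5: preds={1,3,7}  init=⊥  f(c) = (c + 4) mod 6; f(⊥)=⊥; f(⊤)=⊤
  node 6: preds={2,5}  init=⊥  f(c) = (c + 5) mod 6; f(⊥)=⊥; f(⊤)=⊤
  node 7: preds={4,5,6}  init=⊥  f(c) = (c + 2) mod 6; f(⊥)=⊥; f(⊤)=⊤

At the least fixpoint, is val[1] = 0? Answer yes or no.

no

Worklist (16 pops):
  #1 pop 0: in=⊥ → ⊥ (no change)
  #2 pop 1: in=5 → 4 (was ⊥); enqueue []
  #3 pop 2: in=⊥ → 5 (no change)
  #4 pop 3: in=⊥ → ⊥ (no change)
  #5 pop 4: in=4 → 4 (was ⊥); enqueue []
  #6 pop 5: in=4 → 2 (was ⊥); enqueue [1]
  #7 pop 6: in=⊤ → ⊤ (was ⊥); enqueue [3]
  #8 pop 7: in=⊤ → ⊤ (was ⊥); enqueue [0,5]
  #9 pop 1: in=⊤ → ⊤ (was 4); enqueue [4]
  #10 pop 3: in=⊤ → ⊤ (was ⊥); enqueue []
  #11 pop 0: in=⊤ → ⊤ (was ⊥); enqueue []
  #12 pop 5: in=⊤ → ⊤ (was 2); enqueue [1,6,7]
  #13 pop 4: in=⊤ → ⊤ (was 4); enqueue []
  #14 pop 1: in=⊤ → ⊤ (no change)
  #15 pop 6: in=⊤ → ⊤ (no change)
  #16 pop 7: in=⊤ → ⊤ (no change)

Fixpoint:
  val[0] = ⊤
  val[1] = ⊤
  val[2] = 5
  val[3] = ⊤
  val[4] = ⊤
  val[5] = ⊤
  val[6] = ⊤
  val[7] = ⊤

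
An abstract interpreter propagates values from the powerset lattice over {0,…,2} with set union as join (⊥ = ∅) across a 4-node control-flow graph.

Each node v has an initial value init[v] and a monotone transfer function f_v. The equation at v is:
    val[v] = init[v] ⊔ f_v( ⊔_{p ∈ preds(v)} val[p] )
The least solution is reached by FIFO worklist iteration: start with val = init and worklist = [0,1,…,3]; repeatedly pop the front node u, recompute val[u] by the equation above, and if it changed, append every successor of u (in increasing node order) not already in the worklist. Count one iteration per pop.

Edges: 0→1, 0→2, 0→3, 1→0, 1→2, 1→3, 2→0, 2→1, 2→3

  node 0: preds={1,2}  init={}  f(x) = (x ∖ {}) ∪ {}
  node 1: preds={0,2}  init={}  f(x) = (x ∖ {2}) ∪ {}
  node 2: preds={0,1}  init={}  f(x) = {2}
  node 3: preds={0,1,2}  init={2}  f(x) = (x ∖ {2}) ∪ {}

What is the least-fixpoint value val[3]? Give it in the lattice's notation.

Trace (8 dequeues):
  [1] u=0 | in {} | out {} | ==
  [2] u=1 | in {} | out {} | ==
  [3] u=2 | in {} | out {2} | prev {} | push {0,1}
  [4] u=3 | in {2} | out {2} | ==
  [5] u=0 | in {2} | out {2} | prev {} | push {2,3}
  [6] u=1 | in {2} | out {} | ==
  [7] u=2 | in {2} | out {2} | ==
  [8] u=3 | in {2} | out {2} | ==

Converged values:
  [0] {2}
  [1] {}
  [2] {2}
  [3] {2}

{2}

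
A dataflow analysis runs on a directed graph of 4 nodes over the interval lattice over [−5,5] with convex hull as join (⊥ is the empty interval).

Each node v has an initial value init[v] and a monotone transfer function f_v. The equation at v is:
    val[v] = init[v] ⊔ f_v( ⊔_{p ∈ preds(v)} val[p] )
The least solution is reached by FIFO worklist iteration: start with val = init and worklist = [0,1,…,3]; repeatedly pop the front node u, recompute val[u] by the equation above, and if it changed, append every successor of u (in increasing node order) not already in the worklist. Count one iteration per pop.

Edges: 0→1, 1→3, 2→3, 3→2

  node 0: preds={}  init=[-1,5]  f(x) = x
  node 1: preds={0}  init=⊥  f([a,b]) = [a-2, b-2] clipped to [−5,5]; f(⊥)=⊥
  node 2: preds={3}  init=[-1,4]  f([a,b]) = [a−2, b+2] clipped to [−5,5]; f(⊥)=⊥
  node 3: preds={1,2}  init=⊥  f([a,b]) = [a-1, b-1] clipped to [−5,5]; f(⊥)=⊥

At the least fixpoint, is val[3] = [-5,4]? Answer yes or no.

yes

Trace (7 dequeues):
  [1] u=0 | in ⊥ | out [-1,5] | ==
  [2] u=1 | in [-1,5] | out [-3,3] | prev ⊥ | push {}
  [3] u=2 | in ⊥ | out [-1,4] | ==
  [4] u=3 | in [-3,4] | out [-4,3] | prev ⊥ | push {2}
  [5] u=2 | in [-4,3] | out [-5,5] | prev [-1,4] | push {3}
  [6] u=3 | in [-5,5] | out [-5,4] | prev [-4,3] | push {2}
  [7] u=2 | in [-5,4] | out [-5,5] | ==

Converged values:
  [0] [-1,5]
  [1] [-3,3]
  [2] [-5,5]
  [3] [-5,4]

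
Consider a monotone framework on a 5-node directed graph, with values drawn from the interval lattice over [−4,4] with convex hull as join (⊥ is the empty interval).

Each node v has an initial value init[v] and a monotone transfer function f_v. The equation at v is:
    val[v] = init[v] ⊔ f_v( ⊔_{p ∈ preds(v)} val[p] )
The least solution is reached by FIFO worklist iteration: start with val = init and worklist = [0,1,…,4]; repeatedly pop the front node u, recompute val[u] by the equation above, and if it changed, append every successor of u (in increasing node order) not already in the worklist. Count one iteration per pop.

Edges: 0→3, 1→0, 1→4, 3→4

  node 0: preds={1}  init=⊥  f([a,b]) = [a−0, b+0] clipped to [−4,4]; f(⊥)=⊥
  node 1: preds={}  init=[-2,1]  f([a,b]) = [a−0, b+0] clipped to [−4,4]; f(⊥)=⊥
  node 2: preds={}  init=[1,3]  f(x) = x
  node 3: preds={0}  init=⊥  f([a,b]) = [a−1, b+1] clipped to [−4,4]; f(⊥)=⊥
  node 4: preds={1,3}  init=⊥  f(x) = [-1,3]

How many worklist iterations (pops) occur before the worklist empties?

Worklist (5 pops):
  #1 pop 0: in=[-2,1] → [-2,1] (was ⊥); enqueue []
  #2 pop 1: in=⊥ → [-2,1] (no change)
  #3 pop 2: in=⊥ → [1,3] (no change)
  #4 pop 3: in=[-2,1] → [-3,2] (was ⊥); enqueue []
  #5 pop 4: in=[-3,2] → [-1,3] (was ⊥); enqueue []

Fixpoint:
  val[0] = [-2,1]
  val[1] = [-2,1]
  val[2] = [1,3]
  val[3] = [-3,2]
  val[4] = [-1,3]

5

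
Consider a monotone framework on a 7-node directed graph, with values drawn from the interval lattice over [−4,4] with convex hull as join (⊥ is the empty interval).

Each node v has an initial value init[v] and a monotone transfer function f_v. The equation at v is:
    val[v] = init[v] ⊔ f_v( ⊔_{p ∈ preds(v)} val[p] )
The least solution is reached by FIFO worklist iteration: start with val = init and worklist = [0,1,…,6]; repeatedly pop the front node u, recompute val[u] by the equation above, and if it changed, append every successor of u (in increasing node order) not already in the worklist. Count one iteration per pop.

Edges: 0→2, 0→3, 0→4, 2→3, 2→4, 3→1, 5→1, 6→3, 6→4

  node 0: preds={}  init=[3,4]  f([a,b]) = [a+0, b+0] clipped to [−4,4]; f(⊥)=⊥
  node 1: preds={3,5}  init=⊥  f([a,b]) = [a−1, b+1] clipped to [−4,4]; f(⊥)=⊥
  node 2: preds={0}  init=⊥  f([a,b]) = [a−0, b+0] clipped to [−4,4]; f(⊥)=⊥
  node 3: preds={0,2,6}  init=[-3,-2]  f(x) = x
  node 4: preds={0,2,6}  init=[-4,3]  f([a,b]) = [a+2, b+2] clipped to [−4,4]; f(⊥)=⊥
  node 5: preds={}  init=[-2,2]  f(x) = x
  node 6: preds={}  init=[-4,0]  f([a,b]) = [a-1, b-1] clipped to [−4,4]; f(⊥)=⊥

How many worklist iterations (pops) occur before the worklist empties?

8

Worklist (8 pops):
  #1 pop 0: in=⊥ → [3,4] (no change)
  #2 pop 1: in=[-3,2] → [-4,3] (was ⊥); enqueue []
  #3 pop 2: in=[3,4] → [3,4] (was ⊥); enqueue []
  #4 pop 3: in=[-4,4] → [-4,4] (was [-3,-2]); enqueue [1]
  #5 pop 4: in=[-4,4] → [-4,4] (was [-4,3]); enqueue []
  #6 pop 5: in=⊥ → [-2,2] (no change)
  #7 pop 6: in=⊥ → [-4,0] (no change)
  #8 pop 1: in=[-4,4] → [-4,4] (was [-4,3]); enqueue []

Fixpoint:
  val[0] = [3,4]
  val[1] = [-4,4]
  val[2] = [3,4]
  val[3] = [-4,4]
  val[4] = [-4,4]
  val[5] = [-2,2]
  val[6] = [-4,0]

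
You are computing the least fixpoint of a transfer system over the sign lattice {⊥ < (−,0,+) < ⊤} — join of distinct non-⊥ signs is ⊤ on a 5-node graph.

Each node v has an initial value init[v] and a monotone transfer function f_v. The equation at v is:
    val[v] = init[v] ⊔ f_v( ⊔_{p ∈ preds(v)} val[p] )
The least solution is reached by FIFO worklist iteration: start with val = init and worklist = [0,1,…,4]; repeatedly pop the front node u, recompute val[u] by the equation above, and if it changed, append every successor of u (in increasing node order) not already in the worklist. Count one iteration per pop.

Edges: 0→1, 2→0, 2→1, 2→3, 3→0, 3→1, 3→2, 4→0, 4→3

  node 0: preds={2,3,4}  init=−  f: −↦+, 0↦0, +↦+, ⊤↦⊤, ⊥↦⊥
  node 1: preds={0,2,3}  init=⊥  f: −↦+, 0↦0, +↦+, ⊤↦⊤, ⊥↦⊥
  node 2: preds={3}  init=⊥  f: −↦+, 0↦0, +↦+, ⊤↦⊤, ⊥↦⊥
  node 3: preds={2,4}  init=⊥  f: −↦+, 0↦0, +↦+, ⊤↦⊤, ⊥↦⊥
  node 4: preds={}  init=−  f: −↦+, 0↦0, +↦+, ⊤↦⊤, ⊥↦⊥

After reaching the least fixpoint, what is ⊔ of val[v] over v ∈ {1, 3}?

⊤

Iteration log — 17 steps:
  step 1. node 0  ⊔preds=−  new=⊤  old=−  +wl: 
  step 2. node 1  ⊔preds=⊤  new=⊤  old=⊥  +wl: 
  step 3. node 2  ⊔preds=⊥  new=⊥  stable
  step 4. node 3  ⊔preds=−  new=+  old=⊥  +wl: 0,1,2
  step 5. node 4  ⊔preds=⊥  new=−  stable
  step 6. node 0  ⊔preds=⊤  new=⊤  stable
  step 7. node 1  ⊔preds=⊤  new=⊤  stable
  step 8. node 2  ⊔preds=+  new=+  old=⊥  +wl: 0,1,3
  step 9. node 0  ⊔preds=⊤  new=⊤  stable
  step 10. node 1  ⊔preds=⊤  new=⊤  stable
  step 11. node 3  ⊔preds=⊤  new=⊤  old=+  +wl: 0,1,2
  step 12. node 0  ⊔preds=⊤  new=⊤  stable
  step 13. node 1  ⊔preds=⊤  new=⊤  stable
  step 14. node 2  ⊔preds=⊤  new=⊤  old=+  +wl: 0,1,3
  step 15. node 0  ⊔preds=⊤  new=⊤  stable
  step 16. node 1  ⊔preds=⊤  new=⊤  stable
  step 17. node 3  ⊔preds=⊤  new=⊤  stable

Least fixpoint reached:
  node 0: ⊤
  node 1: ⊤
  node 2: ⊤
  node 3: ⊤
  node 4: −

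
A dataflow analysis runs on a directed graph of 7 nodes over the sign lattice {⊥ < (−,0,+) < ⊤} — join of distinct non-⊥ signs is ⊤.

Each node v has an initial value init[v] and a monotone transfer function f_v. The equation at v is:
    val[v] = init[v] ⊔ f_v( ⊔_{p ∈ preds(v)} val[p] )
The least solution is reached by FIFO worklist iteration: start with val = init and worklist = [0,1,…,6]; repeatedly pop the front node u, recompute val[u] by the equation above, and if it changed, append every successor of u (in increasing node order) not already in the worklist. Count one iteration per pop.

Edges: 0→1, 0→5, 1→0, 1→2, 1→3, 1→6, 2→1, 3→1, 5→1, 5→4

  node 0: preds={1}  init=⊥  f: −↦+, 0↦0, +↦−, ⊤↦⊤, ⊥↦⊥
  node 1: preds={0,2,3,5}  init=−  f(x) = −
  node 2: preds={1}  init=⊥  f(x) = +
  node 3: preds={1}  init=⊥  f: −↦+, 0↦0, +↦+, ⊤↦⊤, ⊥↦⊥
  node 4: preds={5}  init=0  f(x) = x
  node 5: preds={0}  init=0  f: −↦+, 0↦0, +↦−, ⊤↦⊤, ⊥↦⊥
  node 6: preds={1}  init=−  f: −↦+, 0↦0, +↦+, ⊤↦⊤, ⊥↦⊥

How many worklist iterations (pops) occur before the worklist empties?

Worklist (9 pops):
  #1 pop 0: in=− → + (was ⊥); enqueue []
  #2 pop 1: in=⊤ → − (no change)
  #3 pop 2: in=− → + (was ⊥); enqueue [1]
  #4 pop 3: in=− → + (was ⊥); enqueue []
  #5 pop 4: in=0 → 0 (no change)
  #6 pop 5: in=+ → ⊤ (was 0); enqueue [4]
  #7 pop 6: in=− → ⊤ (was −); enqueue []
  #8 pop 1: in=⊤ → − (no change)
  #9 pop 4: in=⊤ → ⊤ (was 0); enqueue []

Fixpoint:
  val[0] = +
  val[1] = −
  val[2] = +
  val[3] = +
  val[4] = ⊤
  val[5] = ⊤
  val[6] = ⊤

9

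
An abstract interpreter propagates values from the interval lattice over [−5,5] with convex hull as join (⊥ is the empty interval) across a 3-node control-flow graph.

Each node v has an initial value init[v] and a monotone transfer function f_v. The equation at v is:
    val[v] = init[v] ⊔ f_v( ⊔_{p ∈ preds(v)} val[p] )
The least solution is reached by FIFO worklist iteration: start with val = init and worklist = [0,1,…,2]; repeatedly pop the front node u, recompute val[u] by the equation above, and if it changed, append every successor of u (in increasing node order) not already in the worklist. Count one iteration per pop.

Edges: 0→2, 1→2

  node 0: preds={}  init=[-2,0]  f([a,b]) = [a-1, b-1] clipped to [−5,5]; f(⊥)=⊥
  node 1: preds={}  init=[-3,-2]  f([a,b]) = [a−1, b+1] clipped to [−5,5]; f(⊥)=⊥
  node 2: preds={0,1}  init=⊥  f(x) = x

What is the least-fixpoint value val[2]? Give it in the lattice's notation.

[-3,0]

Worklist (3 pops):
  #1 pop 0: in=⊥ → [-2,0] (no change)
  #2 pop 1: in=⊥ → [-3,-2] (no change)
  #3 pop 2: in=[-3,0] → [-3,0] (was ⊥); enqueue []

Fixpoint:
  val[0] = [-2,0]
  val[1] = [-3,-2]
  val[2] = [-3,0]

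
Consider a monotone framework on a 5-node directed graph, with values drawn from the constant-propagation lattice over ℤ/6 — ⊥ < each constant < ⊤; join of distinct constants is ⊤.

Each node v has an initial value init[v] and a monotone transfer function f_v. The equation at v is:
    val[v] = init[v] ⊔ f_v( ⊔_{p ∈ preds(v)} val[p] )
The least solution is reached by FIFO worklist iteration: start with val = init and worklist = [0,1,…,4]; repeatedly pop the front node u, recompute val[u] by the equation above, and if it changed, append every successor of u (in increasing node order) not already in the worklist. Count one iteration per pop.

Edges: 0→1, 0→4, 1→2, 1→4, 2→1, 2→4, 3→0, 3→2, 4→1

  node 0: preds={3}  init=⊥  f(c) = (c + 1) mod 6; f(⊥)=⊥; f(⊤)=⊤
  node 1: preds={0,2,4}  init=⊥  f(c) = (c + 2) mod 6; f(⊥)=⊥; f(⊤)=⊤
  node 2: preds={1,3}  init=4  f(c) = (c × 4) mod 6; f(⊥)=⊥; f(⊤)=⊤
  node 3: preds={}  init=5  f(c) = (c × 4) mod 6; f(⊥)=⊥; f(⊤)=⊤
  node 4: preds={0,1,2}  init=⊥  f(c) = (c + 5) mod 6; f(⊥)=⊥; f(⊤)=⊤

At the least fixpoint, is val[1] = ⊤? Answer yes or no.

Trace (6 dequeues):
  [1] u=0 | in 5 | out 0 | prev ⊥ | push {}
  [2] u=1 | in ⊤ | out ⊤ | prev ⊥ | push {}
  [3] u=2 | in ⊤ | out ⊤ | prev 4 | push {1}
  [4] u=3 | in ⊥ | out 5 | ==
  [5] u=4 | in ⊤ | out ⊤ | prev ⊥ | push {}
  [6] u=1 | in ⊤ | out ⊤ | ==

Converged values:
  [0] 0
  [1] ⊤
  [2] ⊤
  [3] 5
  [4] ⊤

yes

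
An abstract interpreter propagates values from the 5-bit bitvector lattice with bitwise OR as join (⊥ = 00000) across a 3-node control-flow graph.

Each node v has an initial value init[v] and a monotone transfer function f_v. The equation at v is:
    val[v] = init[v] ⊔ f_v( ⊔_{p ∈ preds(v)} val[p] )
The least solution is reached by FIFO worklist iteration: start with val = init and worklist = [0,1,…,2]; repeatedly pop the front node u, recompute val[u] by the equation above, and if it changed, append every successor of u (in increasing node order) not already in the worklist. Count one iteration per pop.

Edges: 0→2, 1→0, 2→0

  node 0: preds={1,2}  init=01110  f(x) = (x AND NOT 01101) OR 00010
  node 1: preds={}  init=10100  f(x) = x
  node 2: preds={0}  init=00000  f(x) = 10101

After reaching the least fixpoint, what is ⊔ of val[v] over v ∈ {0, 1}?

11110

Trace (4 dequeues):
  [1] u=0 | in 10100 | out 11110 | prev 01110 | push {}
  [2] u=1 | in 00000 | out 10100 | ==
  [3] u=2 | in 11110 | out 10101 | prev 00000 | push {0}
  [4] u=0 | in 10101 | out 11110 | ==

Converged values:
  [0] 11110
  [1] 10100
  [2] 10101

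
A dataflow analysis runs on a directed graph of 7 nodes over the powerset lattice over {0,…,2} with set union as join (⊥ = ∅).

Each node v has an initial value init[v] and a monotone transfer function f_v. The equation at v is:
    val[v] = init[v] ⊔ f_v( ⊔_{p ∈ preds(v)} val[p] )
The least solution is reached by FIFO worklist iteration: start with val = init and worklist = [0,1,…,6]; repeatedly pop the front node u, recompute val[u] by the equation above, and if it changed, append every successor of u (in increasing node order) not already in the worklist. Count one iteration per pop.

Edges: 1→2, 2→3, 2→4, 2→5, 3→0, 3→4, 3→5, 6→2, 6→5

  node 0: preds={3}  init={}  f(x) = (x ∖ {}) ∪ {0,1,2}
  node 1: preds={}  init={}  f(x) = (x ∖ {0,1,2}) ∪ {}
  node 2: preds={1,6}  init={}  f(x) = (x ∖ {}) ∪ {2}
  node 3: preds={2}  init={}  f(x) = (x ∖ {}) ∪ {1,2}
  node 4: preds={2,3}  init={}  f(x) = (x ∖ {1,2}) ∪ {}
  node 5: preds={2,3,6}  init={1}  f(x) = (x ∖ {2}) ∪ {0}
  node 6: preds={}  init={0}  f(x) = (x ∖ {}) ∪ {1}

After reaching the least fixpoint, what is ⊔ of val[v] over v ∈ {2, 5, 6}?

Trace (12 dequeues):
  [1] u=0 | in {} | out {0,1,2} | prev {} | push {}
  [2] u=1 | in {} | out {} | ==
  [3] u=2 | in {0} | out {0,2} | prev {} | push {}
  [4] u=3 | in {0,2} | out {0,1,2} | prev {} | push {0}
  [5] u=4 | in {0,1,2} | out {0} | prev {} | push {}
  [6] u=5 | in {0,1,2} | out {0,1} | prev {1} | push {}
  [7] u=6 | in {} | out {0,1} | prev {0} | push {2,5}
  [8] u=0 | in {0,1,2} | out {0,1,2} | ==
  [9] u=2 | in {0,1} | out {0,1,2} | prev {0,2} | push {3,4}
  [10] u=5 | in {0,1,2} | out {0,1} | ==
  [11] u=3 | in {0,1,2} | out {0,1,2} | ==
  [12] u=4 | in {0,1,2} | out {0} | ==

Converged values:
  [0] {0,1,2}
  [1] {}
  [2] {0,1,2}
  [3] {0,1,2}
  [4] {0}
  [5] {0,1}
  [6] {0,1}

{0,1,2}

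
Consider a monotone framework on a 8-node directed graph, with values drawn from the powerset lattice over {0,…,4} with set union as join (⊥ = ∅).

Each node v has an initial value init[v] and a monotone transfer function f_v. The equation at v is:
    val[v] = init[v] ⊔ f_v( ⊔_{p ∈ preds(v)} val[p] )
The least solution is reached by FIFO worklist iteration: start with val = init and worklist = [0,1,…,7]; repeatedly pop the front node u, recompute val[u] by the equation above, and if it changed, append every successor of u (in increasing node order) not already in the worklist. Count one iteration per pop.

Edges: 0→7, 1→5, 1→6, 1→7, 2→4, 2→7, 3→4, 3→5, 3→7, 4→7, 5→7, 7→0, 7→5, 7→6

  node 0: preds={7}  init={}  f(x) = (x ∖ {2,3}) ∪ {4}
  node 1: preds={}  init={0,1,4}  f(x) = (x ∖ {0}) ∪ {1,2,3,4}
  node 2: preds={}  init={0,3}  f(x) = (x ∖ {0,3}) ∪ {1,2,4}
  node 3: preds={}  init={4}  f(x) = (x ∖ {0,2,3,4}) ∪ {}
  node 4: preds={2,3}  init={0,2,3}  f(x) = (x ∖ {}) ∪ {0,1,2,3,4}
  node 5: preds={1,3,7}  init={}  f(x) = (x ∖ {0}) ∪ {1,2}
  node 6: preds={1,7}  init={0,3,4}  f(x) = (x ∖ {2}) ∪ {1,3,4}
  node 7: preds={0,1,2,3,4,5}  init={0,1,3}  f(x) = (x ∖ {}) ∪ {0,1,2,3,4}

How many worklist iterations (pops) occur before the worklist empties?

Trace (11 dequeues):
  [1] u=0 | in {0,1,3} | out {0,1,4} | prev {} | push {}
  [2] u=1 | in {} | out {0,1,2,3,4} | prev {0,1,4} | push {}
  [3] u=2 | in {} | out {0,1,2,3,4} | prev {0,3} | push {}
  [4] u=3 | in {} | out {4} | ==
  [5] u=4 | in {0,1,2,3,4} | out {0,1,2,3,4} | prev {0,2,3} | push {}
  [6] u=5 | in {0,1,2,3,4} | out {1,2,3,4} | prev {} | push {}
  [7] u=6 | in {0,1,2,3,4} | out {0,1,3,4} | prev {0,3,4} | push {}
  [8] u=7 | in {0,1,2,3,4} | out {0,1,2,3,4} | prev {0,1,3} | push {0,5,6}
  [9] u=0 | in {0,1,2,3,4} | out {0,1,4} | ==
  [10] u=5 | in {0,1,2,3,4} | out {1,2,3,4} | ==
  [11] u=6 | in {0,1,2,3,4} | out {0,1,3,4} | ==

Converged values:
  [0] {0,1,4}
  [1] {0,1,2,3,4}
  [2] {0,1,2,3,4}
  [3] {4}
  [4] {0,1,2,3,4}
  [5] {1,2,3,4}
  [6] {0,1,3,4}
  [7] {0,1,2,3,4}

11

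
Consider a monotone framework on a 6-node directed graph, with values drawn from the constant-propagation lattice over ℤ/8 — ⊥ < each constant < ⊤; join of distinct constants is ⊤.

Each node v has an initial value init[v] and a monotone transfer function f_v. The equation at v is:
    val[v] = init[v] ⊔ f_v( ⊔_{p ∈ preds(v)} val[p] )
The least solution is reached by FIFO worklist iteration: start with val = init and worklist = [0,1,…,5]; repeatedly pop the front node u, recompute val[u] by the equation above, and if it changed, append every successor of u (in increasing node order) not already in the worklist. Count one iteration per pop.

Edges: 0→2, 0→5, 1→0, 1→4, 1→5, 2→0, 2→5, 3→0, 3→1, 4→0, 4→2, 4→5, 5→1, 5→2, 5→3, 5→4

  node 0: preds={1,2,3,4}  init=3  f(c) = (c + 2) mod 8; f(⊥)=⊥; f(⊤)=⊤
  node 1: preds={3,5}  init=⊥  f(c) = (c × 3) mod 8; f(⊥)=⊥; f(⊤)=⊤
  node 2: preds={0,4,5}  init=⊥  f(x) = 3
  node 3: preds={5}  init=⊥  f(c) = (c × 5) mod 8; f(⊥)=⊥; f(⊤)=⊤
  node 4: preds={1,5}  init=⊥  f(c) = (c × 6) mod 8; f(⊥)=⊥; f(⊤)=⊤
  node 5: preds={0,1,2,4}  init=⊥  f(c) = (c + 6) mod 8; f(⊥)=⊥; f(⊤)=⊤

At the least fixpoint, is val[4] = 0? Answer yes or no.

Trace (20 dequeues):
  [1] u=0 | in ⊥ | out 3 | ==
  [2] u=1 | in ⊥ | out ⊥ | ==
  [3] u=2 | in 3 | out 3 | prev ⊥ | push {0}
  [4] u=3 | in ⊥ | out ⊥ | ==
  [5] u=4 | in ⊥ | out ⊥ | ==
  [6] u=5 | in 3 | out 1 | prev ⊥ | push {1,2,3,4}
  [7] u=0 | in 3 | out ⊤ | prev 3 | push {5}
  [8] u=1 | in 1 | out 3 | prev ⊥ | push {0}
  [9] u=2 | in ⊤ | out 3 | ==
  [10] u=3 | in 1 | out 5 | prev ⊥ | push {1}
  [11] u=4 | in ⊤ | out ⊤ | prev ⊥ | push {2}
  [12] u=5 | in ⊤ | out ⊤ | prev 1 | push {3,4}
  [13] u=0 | in ⊤ | out ⊤ | ==
  [14] u=1 | in ⊤ | out ⊤ | prev 3 | push {0,5}
  [15] u=2 | in ⊤ | out 3 | ==
  [16] u=3 | in ⊤ | out ⊤ | prev 5 | push {1}
  [17] u=4 | in ⊤ | out ⊤ | ==
  [18] u=0 | in ⊤ | out ⊤ | ==
  [19] u=5 | in ⊤ | out ⊤ | ==
  [20] u=1 | in ⊤ | out ⊤ | ==

Converged values:
  [0] ⊤
  [1] ⊤
  [2] 3
  [3] ⊤
  [4] ⊤
  [5] ⊤

no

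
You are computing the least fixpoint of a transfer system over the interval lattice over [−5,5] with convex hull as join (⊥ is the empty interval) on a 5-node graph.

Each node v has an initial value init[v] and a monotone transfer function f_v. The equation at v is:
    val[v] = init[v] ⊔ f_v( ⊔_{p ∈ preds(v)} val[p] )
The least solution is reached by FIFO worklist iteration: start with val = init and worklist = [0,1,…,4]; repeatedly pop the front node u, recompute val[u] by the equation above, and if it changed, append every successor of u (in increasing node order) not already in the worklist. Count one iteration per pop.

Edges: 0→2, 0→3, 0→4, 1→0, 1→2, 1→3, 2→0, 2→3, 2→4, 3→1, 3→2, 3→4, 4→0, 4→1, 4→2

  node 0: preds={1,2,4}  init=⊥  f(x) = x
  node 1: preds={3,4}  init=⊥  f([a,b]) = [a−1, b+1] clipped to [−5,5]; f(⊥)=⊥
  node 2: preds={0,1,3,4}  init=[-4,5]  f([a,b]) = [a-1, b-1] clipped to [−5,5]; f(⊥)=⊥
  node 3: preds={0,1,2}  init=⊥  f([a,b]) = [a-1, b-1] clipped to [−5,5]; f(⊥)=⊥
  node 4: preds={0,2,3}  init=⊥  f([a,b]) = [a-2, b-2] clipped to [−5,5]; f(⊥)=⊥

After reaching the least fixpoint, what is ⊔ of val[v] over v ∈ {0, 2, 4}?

[-5,5]

Worklist (11 pops):
  #1 pop 0: in=[-4,5] → [-4,5] (was ⊥); enqueue []
  #2 pop 1: in=⊥ → ⊥ (no change)
  #3 pop 2: in=[-4,5] → [-5,5] (was [-4,5]); enqueue [0]
  #4 pop 3: in=[-5,5] → [-5,4] (was ⊥); enqueue [1,2]
  #5 pop 4: in=[-5,5] → [-5,3] (was ⊥); enqueue []
  #6 pop 0: in=[-5,5] → [-5,5] (was [-4,5]); enqueue [3,4]
  #7 pop 1: in=[-5,4] → [-5,5] (was ⊥); enqueue [0]
  #8 pop 2: in=[-5,5] → [-5,5] (no change)
  #9 pop 3: in=[-5,5] → [-5,4] (no change)
  #10 pop 4: in=[-5,5] → [-5,3] (no change)
  #11 pop 0: in=[-5,5] → [-5,5] (no change)

Fixpoint:
  val[0] = [-5,5]
  val[1] = [-5,5]
  val[2] = [-5,5]
  val[3] = [-5,4]
  val[4] = [-5,3]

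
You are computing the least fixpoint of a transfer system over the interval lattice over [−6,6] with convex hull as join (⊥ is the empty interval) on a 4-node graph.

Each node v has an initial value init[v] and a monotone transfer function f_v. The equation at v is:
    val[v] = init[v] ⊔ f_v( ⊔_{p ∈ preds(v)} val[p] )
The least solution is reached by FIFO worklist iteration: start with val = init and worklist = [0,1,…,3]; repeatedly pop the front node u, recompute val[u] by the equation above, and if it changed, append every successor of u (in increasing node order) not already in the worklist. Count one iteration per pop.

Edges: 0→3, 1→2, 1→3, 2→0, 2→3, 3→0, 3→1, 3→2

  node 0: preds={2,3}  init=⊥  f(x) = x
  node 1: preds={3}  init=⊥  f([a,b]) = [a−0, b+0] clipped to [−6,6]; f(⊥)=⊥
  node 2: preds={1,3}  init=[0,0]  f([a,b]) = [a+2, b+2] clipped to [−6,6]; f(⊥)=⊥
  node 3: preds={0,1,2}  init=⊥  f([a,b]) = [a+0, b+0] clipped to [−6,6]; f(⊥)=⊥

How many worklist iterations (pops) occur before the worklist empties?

20

Trace (20 dequeues):
  [1] u=0 | in [0,0] | out [0,0] | prev ⊥ | push {}
  [2] u=1 | in ⊥ | out ⊥ | ==
  [3] u=2 | in ⊥ | out [0,0] | ==
  [4] u=3 | in [0,0] | out [0,0] | prev ⊥ | push {0,1,2}
  [5] u=0 | in [0,0] | out [0,0] | ==
  [6] u=1 | in [0,0] | out [0,0] | prev ⊥ | push {3}
  [7] u=2 | in [0,0] | out [0,2] | prev [0,0] | push {0}
  [8] u=3 | in [0,2] | out [0,2] | prev [0,0] | push {1,2}
  [9] u=0 | in [0,2] | out [0,2] | prev [0,0] | push {3}
  [10] u=1 | in [0,2] | out [0,2] | prev [0,0] | push {}
  [11] u=2 | in [0,2] | out [0,4] | prev [0,2] | push {0}
  [12] u=3 | in [0,4] | out [0,4] | prev [0,2] | push {1,2}
  [13] u=0 | in [0,4] | out [0,4] | prev [0,2] | push {3}
  [14] u=1 | in [0,4] | out [0,4] | prev [0,2] | push {}
  [15] u=2 | in [0,4] | out [0,6] | prev [0,4] | push {0}
  [16] u=3 | in [0,6] | out [0,6] | prev [0,4] | push {1,2}
  [17] u=0 | in [0,6] | out [0,6] | prev [0,4] | push {3}
  [18] u=1 | in [0,6] | out [0,6] | prev [0,4] | push {}
  [19] u=2 | in [0,6] | out [0,6] | ==
  [20] u=3 | in [0,6] | out [0,6] | ==

Converged values:
  [0] [0,6]
  [1] [0,6]
  [2] [0,6]
  [3] [0,6]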